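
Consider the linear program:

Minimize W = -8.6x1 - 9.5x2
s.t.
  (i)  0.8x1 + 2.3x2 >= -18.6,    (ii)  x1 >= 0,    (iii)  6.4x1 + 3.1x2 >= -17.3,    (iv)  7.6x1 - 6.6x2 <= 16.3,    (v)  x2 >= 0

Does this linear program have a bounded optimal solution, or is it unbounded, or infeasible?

From the feasible point (0, 0), moving in the direction (0, 1) keeps every constraint satisfied while W decreases without bound.

unbounded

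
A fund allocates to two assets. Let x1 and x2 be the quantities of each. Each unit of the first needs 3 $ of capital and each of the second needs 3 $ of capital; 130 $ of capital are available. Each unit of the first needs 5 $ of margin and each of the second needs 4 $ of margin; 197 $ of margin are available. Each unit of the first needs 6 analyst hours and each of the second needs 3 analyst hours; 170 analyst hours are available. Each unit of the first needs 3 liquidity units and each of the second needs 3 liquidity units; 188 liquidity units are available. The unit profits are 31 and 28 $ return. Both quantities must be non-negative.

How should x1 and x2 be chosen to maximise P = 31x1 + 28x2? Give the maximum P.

x1 = 40/3, x2 = 30, maximum P = 3760/3

Extreme points and P = 31x1 + 28x2:
  (0, 0) → P = 0
  (0, 130/3) → P = 3640/3
  (85/3, 0) → P = 2635/3
  (40/3, 30) → P = 3760/3

The binding constraints are 3x1 + 3x2 = 130 and 6x1 + 3x2 = 170.
Solving simultaneously gives x1 = 40/3, x2 = 30.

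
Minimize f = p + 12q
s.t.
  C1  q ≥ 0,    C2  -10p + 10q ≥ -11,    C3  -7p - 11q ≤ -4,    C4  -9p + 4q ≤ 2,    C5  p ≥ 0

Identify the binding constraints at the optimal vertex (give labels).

C1 and C3

Feasible corners and f = p + 12q:
  (11/10, 0) → f = 11/10
  (4/7, 0) → f = 4/7
  (0, 4/11) → f = 48/11
  (0, 1/2) → f = 6
The feasible region is unbounded (it extends along (4, 9), (1, 1)), but f strictly increases along every unbounded feasible direction, so there is no improving ray and the minimum is attained at a vertex.

The minimum is at (4/7, 0). Substituting into each constraint, equality holds for C1 and C3; the remaining constraints have slack.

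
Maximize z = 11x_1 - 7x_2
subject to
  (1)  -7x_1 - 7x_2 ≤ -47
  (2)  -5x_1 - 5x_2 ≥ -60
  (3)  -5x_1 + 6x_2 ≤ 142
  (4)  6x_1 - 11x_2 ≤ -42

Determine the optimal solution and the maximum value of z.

x_1 = 90/17, x_2 = 114/17, maximum z = 192/17

Vertices and z = 11x_1 - 7x_2:
  (-712/77, 1229/77) → z = -16435/77
  (223/119, 576/119) → z = -1579/119
  (-70/11, 202/11) → z = -2184/11
  (90/17, 114/17) → z = 192/17

The optimum lies where -5x_1 - 5x_2 = -60 and 6x_1 - 11x_2 = -42.
Solving simultaneously gives x_1 = 90/17, x_2 = 114/17.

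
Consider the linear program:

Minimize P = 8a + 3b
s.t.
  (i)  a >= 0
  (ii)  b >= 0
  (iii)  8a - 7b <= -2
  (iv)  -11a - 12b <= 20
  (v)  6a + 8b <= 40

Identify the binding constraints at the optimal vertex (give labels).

Vertices and P = 8a + 3b:
  (0, 2/7) → P = 6/7
  (0, 5) → P = 15
  (132/53, 166/53) → P = 1554/53

The minimum is at (0, 2/7). Substituting into each constraint, equality holds for (i) and (iii); the remaining constraints have slack.

(i) and (iii)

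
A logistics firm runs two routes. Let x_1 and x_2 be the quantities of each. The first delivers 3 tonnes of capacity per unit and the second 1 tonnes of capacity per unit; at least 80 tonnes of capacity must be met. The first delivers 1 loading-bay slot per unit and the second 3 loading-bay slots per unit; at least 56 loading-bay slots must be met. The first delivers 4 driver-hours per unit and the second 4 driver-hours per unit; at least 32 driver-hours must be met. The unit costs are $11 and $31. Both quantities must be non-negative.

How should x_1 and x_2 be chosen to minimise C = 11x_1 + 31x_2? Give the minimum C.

Vertices and C = 11x_1 + 31x_2:
  (0, 80) → C = 2480
  (56, 0) → C = 616
  (23, 11) → C = 594
The feasible region is unbounded (it extends along (0, 1), (1, 0)), but C strictly increases along every unbounded feasible direction, so there is no improving ray and the minimum is attained at a vertex.

The binding constraints are 3x_1 + x_2 = 80 and x_1 + 3x_2 = 56.
Solving simultaneously gives x_1 = 23, x_2 = 11.

x_1 = 23, x_2 = 11, minimum C = 594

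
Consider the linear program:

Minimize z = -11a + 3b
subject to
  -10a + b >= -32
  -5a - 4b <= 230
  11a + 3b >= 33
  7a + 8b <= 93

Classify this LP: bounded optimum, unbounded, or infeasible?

bounded optimum

Corner points and z = -11a + 3b:
  (129/41, -22/41) → z = -1485/41
  (349/87, 706/87) → z = -1721/87
  (-15/67, 792/67) → z = 2541/67
The feasible region has finitely many vertices and no improving ray; the minimum is -1485/41 at (129/41, -22/41).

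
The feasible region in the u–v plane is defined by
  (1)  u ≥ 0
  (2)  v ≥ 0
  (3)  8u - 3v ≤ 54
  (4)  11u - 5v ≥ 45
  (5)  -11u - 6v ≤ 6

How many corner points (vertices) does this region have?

Pairwise boundary intersections that survive every other constraint:
  (27/4, 0)
  (45/11, 0)
  (135/7, 234/7)

3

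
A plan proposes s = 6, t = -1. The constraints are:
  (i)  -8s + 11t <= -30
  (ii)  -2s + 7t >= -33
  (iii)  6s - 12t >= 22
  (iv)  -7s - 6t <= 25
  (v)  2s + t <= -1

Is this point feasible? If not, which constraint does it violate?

Constraint (v): 2s + t = 11, which is not ≤ -1. All other constraints are satisfied.

not feasible — violates (v)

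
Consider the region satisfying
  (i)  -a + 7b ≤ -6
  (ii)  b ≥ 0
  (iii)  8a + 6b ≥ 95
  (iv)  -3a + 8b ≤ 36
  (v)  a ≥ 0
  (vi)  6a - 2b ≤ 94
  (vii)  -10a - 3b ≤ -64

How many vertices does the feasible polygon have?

4

Pairwise boundary intersections that survive every other constraint:
  (701/62, 47/62)
  (323/20, 29/20)
  (95/8, 0)
  (47/3, 0)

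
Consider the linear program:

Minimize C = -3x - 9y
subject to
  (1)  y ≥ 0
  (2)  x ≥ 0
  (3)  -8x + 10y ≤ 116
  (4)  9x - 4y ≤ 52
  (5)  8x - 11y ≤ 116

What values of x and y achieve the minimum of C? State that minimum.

x = 492/29, y = 730/29, minimum C = -8046/29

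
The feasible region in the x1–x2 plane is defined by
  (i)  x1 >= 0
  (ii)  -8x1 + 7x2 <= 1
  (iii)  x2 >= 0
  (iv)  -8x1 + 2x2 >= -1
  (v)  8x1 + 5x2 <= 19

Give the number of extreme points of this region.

4

Of the 10 pairwise boundary intersections, those satisfying every inequality are:
  (0, 1/7)
  (0, 0)
  (9/40, 2/5)
  (1/8, 0)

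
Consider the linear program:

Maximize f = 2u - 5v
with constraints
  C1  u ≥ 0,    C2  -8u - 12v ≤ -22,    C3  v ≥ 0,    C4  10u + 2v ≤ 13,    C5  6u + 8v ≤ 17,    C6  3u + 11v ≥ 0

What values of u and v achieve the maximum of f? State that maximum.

u = 14/13, v = 29/26, maximum f = -89/26

Feasible corners and f = 2u - 5v:
  (0, 11/6) → f = -55/6
  (0, 17/8) → f = -85/8
  (14/13, 29/26) → f = -89/26
  (35/34, 23/17) → f = -80/17

The binding constraints are -8u - 12v = -22 and 10u + 2v = 13.
Solving simultaneously gives u = 14/13, v = 29/26.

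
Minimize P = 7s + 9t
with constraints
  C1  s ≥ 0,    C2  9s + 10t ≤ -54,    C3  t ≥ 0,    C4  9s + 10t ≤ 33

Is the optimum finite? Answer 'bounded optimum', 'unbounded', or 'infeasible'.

The boundaries s = 0 and 9s + 10t = -54 meet at (0, -27/5), but that point violates t ≥ 0. Every candidate vertex is excluded by some other constraint, so the feasible region is empty.

infeasible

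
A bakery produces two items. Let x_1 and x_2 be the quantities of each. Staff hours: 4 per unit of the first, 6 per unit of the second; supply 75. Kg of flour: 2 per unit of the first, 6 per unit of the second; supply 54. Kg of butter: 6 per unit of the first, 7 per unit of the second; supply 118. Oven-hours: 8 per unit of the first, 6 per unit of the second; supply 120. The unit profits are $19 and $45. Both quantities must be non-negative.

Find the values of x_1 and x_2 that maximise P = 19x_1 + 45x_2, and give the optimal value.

At the optimal vertex, 4x_1 + 6x_2 = 75 and 2x_1 + 6x_2 = 54.
Solving simultaneously gives x_1 = 21/2, x_2 = 11/2.

x_1 = 21/2, x_2 = 11/2, maximum P = 447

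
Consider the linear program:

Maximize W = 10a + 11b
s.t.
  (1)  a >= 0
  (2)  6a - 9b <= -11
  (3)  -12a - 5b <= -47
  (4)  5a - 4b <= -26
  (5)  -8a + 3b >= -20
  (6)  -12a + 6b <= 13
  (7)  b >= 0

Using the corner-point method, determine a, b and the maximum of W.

The optimum lies where -8a + 3b = -20 and -12a + 6b = 13.
Solving simultaneously gives a = 53/4, b = 86/3.

a = 53/4, b = 86/3, maximum W = 2687/6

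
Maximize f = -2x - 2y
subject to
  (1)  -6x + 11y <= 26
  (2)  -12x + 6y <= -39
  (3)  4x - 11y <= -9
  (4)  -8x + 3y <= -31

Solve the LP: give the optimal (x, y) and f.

Extreme points and f = -2x - 2y:
  (195/32, 91/16) → f = -377/16
  (23/4, 5) → f = -43/2
  (92/19, 49/19) → f = -282/19
The feasible region is unbounded (it extends along (11, 6), (11, 4)), but f strictly decreases along every unbounded feasible direction, so there is no improving ray and the maximum is attained at a vertex.

The binding constraints are 4x - 11y = -9 and -8x + 3y = -31.
Solving simultaneously gives x = 92/19, y = 49/19.

x = 92/19, y = 49/19, maximum f = -282/19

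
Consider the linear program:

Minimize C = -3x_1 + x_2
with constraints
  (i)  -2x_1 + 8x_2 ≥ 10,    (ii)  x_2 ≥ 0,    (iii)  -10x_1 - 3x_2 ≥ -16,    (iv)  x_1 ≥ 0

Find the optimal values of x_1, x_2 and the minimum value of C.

Extreme points and C = -3x_1 + x_2:
  (49/43, 66/43) → C = -81/43
  (0, 5/4) → C = 5/4
  (0, 16/3) → C = 16/3

x_1 = 49/43, x_2 = 66/43, minimum C = -81/43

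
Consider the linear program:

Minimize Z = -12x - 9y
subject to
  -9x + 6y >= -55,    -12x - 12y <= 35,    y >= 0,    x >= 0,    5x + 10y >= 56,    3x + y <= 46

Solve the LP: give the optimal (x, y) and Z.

x = 0, y = 46, minimum Z = -414

The binding constraints are x = 0 and 3x + y = 46.
Solving simultaneously gives x = 0, y = 46.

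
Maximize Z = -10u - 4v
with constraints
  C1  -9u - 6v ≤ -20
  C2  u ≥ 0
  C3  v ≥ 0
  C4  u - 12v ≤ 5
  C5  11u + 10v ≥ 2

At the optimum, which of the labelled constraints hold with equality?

Corner points and Z = -10u - 4v:
  (0, 10/3) → Z = -40/3
  (20/9, 0) → Z = -200/9
  (5, 0) → Z = -50
The feasible region is unbounded (it extends along (0, 1), (12, 1)), but Z strictly decreases along every unbounded feasible direction, so there is no improving ray and the maximum is attained at a vertex.

The maximum is at (0, 10/3). Substituting into each constraint, equality holds for C1 and C2; the remaining constraints have slack.

C1 and C2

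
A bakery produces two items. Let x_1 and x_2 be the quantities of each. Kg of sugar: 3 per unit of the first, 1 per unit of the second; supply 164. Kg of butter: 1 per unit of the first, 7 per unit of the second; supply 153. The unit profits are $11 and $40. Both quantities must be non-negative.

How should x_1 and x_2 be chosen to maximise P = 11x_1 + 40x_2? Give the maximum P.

x_1 = 199/4, x_2 = 59/4, maximum P = 4549/4

Extreme points and P = 11x_1 + 40x_2:
  (0, 0) → P = 0
  (0, 153/7) → P = 6120/7
  (164/3, 0) → P = 1804/3
  (199/4, 59/4) → P = 4549/4

The optimum lies where 3x_1 + x_2 = 164 and x_1 + 7x_2 = 153.
Solving simultaneously gives x_1 = 199/4, x_2 = 59/4.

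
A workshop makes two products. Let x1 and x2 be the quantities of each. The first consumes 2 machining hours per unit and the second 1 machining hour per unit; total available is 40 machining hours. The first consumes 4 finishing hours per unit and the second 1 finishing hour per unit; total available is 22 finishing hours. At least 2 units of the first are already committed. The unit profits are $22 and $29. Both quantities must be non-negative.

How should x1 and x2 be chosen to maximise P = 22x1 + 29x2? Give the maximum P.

Corner points and P = 22x1 + 29x2:
  (11/2, 0) → P = 121
  (2, 0) → P = 44
  (2, 14) → P = 450

x1 = 2, x2 = 14, maximum P = 450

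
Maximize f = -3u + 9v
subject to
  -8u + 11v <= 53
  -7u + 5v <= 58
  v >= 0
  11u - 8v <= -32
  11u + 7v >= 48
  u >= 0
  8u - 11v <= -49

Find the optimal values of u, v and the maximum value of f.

u = 24/19, v = 109/19, maximum f = 909/19

Feasible corners and f = -3u + 9v:
  (24/19, 109/19) → f = 909/19
  (157/177, 967/177) → f = 2744/59
  (32/33, 16/3) → f = 496/11

The optimum lies where -8u + 11v = 53 and 11u - 8v = -32.
Solving simultaneously gives u = 24/19, v = 109/19.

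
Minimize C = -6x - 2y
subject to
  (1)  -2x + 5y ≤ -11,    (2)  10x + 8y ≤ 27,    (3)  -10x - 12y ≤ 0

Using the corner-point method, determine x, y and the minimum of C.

x = 81/10, y = -27/4, minimum C = -351/10

At the optimal vertex, 10x + 8y = 27 and -10x - 12y = 0.
Solving simultaneously gives x = 81/10, y = -27/4.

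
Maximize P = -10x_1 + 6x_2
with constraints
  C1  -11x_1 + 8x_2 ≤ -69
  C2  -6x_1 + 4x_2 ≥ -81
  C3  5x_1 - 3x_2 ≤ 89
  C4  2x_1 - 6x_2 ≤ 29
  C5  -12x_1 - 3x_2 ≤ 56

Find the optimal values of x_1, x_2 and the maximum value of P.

The binding constraints are -11x_1 + 8x_2 = -69 and 2x_1 - 6x_2 = 29.
Solving simultaneously gives x_1 = 91/25, x_2 = -181/50.

x_1 = 91/25, x_2 = -181/50, maximum P = -1453/25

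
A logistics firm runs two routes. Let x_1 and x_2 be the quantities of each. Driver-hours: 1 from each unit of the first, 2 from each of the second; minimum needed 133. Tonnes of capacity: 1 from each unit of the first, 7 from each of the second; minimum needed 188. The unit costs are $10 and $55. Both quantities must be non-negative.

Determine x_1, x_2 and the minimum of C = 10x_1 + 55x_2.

The feasible region is unbounded (it extends along (0, 1), (1, 0)), but C strictly increases along every unbounded feasible direction, so there is no improving ray and the minimum is attained at a vertex.

x_1 = 111, x_2 = 11, minimum C = 1715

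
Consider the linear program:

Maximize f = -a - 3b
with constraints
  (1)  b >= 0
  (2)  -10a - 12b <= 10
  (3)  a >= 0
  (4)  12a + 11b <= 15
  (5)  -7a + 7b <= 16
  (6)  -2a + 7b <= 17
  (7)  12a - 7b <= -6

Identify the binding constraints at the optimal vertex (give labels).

(3) and (7)

Corner points and f = -a - 3b:
  (0, 15/11) → f = -45/11
  (0, 6/7) → f = -18/7
  (13/72, 7/6) → f = -265/72

The maximum is at (0, 6/7). Substituting into each constraint, equality holds for (3) and (7); the remaining constraints have slack.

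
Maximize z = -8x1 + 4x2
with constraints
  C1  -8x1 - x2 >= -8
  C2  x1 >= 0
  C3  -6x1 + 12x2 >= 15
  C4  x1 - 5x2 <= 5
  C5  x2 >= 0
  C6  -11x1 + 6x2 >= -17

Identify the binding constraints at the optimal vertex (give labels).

Extreme points and z = -8x1 + 4x2:
  (0, 8) → z = 32
  (27/34, 28/17) → z = 4/17
  (0, 5/4) → z = 5

The maximum is at (0, 8). Substituting into each constraint, equality holds for C1 and C2; the remaining constraints have slack.

C1 and C2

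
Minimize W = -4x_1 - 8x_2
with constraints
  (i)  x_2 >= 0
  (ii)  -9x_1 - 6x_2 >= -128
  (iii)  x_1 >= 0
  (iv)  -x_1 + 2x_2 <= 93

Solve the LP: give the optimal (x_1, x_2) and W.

The optimum lies where -9x_1 - 6x_2 = -128 and x_1 = 0.
Solving simultaneously gives x_1 = 0, x_2 = 64/3.

x_1 = 0, x_2 = 64/3, minimum W = -512/3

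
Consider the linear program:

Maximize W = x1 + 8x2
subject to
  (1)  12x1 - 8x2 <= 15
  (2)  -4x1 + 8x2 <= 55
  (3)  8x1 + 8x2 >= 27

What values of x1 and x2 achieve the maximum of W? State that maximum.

x1 = 35/4, x2 = 45/4, maximum W = 395/4

Corner points and W = x1 + 8x2:
  (35/4, 45/4) → W = 395/4
  (21/10, 51/40) → W = 123/10
  (-7/3, 137/24) → W = 130/3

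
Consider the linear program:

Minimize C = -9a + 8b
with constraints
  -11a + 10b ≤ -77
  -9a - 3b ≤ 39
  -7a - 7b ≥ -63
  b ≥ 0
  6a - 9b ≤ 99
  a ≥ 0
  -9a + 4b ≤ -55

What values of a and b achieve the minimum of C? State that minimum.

Vertices and C = -9a + 8b:
  (167/21, 22/21) → C = -1327/21
  (7, 0) → C = -63
  (9, 0) → C = -81

The binding constraints are -7a - 7b = -63 and b = 0.
Solving simultaneously gives a = 9, b = 0.

a = 9, b = 0, minimum C = -81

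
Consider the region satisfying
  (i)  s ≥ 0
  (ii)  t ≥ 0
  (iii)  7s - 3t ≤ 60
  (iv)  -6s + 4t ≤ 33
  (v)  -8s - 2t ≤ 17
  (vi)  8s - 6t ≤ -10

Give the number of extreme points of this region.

Pairwise boundary intersections that survive every other constraint:
  (0, 33/4)
  (0, 5/3)
  (339/10, 591/10)
  (65/3, 275/9)

4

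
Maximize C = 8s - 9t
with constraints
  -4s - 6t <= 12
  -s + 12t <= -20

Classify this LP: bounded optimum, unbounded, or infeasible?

From the feasible point (-4/9, -46/27), moving in the direction (6, -4) keeps every constraint satisfied while C increases without bound.

unbounded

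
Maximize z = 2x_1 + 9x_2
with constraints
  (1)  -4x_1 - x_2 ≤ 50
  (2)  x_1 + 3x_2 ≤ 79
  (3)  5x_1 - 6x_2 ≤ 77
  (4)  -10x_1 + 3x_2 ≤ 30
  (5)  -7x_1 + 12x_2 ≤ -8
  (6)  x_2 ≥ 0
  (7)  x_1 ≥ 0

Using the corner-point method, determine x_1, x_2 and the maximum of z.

x_1 = 324/11, x_2 = 545/33, maximum z = 2283/11

Vertices and z = 2x_1 + 9x_2:
  (235/7, 106/7) → z = 1424/7
  (324/11, 545/33) → z = 2283/11
  (77/5, 0) → z = 154/5
  (8/7, 0) → z = 16/7

The binding constraints are x_1 + 3x_2 = 79 and -7x_1 + 12x_2 = -8.
Solving simultaneously gives x_1 = 324/11, x_2 = 545/33.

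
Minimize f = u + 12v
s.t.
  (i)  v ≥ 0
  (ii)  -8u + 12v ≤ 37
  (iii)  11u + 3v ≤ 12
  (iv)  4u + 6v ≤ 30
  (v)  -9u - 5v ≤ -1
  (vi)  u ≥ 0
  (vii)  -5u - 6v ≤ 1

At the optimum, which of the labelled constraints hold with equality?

(i) and (v)

Corner points and f = u + 12v:
  (12/11, 0) → f = 12/11
  (1/9, 0) → f = 1/9
  (11/52, 503/156) → f = 2023/52
  (0, 37/12) → f = 37
  (0, 1/5) → f = 12/5

The minimum is at (1/9, 0). Substituting into each constraint, equality holds for (i) and (v); the remaining constraints have slack.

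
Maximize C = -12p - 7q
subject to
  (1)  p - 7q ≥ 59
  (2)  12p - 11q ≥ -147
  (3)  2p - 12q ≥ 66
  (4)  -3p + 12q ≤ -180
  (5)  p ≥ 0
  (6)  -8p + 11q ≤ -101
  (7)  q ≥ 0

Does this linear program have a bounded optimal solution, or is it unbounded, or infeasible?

bounded optimum

Corner points and C = -12p - 7q:
  (184/3, 1/3) → C = -2215/3
  (60, 0) → C = -720
The feasible region has finitely many vertices and no improving ray; the maximum is -720 at (60, 0).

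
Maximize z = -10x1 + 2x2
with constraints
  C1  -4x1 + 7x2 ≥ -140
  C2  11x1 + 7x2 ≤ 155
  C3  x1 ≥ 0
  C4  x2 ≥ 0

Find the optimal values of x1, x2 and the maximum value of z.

x1 = 0, x2 = 155/7, maximum z = 310/7

Corner points and z = -10x1 + 2x2:
  (0, 155/7) → z = 310/7
  (155/11, 0) → z = -1550/11
  (0, 0) → z = 0

The binding constraints are 11x1 + 7x2 = 155 and x1 = 0.
Solving simultaneously gives x1 = 0, x2 = 155/7.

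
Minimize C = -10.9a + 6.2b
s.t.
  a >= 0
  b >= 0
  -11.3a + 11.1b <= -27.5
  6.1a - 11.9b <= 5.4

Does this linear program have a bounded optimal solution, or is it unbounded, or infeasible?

From the feasible point (26731/6676, 10673/6676), moving in the direction (11.9, 6.1) keeps every constraint satisfied while C decreases without bound.

unbounded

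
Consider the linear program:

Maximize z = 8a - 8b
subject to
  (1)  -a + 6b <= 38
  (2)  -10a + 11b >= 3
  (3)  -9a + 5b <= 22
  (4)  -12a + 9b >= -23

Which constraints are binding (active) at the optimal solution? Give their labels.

(2) and (4)

Vertices and z = 8a - 8b:
  (58/49, 320/49) → z = -2096/49
  (160/21, 479/63) → z = 8/63
  (-227/49, -193/49) → z = -272/49
  (20/3, 19/3) → z = 8/3

The maximum is at (20/3, 19/3). Substituting into each constraint, equality holds for (2) and (4); the remaining constraints have slack.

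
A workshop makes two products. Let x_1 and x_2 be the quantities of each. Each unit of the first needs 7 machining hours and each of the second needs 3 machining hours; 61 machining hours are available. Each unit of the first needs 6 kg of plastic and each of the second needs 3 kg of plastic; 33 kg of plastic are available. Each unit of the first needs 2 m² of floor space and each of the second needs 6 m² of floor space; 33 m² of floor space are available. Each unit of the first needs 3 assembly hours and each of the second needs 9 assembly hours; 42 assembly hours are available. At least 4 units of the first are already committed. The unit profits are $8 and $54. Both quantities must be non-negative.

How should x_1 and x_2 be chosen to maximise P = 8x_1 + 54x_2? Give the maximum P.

x_1 = 4, x_2 = 3, maximum P = 194

Extreme points and P = 8x_1 + 54x_2:
  (11/2, 0) → P = 44
  (4, 0) → P = 32
  (4, 3) → P = 194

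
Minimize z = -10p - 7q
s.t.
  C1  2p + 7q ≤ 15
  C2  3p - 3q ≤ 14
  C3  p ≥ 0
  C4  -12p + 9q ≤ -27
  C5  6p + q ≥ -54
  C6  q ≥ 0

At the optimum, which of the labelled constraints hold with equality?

C1 and C2

Vertices and z = -10p - 7q:
  (143/27, 17/27) → z = -1549/27
  (54/17, 21/17) → z = -687/17
  (14/3, 0) → z = -140/3
  (9/4, 0) → z = -45/2

The minimum is at (143/27, 17/27). Substituting into each constraint, equality holds for C1 and C2; the remaining constraints have slack.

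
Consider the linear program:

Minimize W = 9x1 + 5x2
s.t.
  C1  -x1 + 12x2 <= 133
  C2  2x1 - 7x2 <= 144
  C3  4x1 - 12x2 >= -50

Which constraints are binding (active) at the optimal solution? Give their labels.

Feasible corners and W = 9x1 + 5x2:
  (2659/17, 410/17) → W = 25981/17
  (83/3, 241/18) → W = 5687/18
  (-1039/2, -169) → W = -11041/2

The minimum is at (-1039/2, -169). Substituting into each constraint, equality holds for C2 and C3; the remaining constraints have slack.

C2 and C3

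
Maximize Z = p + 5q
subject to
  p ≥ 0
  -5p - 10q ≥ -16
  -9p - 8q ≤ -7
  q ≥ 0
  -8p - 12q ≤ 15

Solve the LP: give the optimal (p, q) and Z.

p = 0, q = 8/5, maximum Z = 8

Corner points and Z = p + 5q:
  (0, 8/5) → Z = 8
  (0, 7/8) → Z = 35/8
  (16/5, 0) → Z = 16/5
  (7/9, 0) → Z = 7/9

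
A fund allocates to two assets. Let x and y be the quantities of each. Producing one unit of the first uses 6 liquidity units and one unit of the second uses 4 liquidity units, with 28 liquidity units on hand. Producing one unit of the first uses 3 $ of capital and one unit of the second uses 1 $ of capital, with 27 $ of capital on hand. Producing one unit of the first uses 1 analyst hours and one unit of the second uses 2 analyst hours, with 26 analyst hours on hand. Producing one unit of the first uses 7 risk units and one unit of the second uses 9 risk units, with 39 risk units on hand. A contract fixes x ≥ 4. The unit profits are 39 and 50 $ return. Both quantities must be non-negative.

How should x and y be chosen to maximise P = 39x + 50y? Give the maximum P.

Extreme points and P = 39x + 50y:
  (14/3, 0) → P = 182
  (4, 0) → P = 156
  (4, 1) → P = 206

The optimum lies where 6x + 4y = 28 and x = 4.
Solving simultaneously gives x = 4, y = 1.

x = 4, y = 1, maximum P = 206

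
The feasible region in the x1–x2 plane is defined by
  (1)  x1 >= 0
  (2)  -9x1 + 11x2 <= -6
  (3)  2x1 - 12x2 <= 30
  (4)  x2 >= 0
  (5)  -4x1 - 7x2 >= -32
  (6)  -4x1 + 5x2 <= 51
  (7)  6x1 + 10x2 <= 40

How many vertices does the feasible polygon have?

3

Pairwise boundary intersections that survive every other constraint:
  (2/3, 0)
  (125/39, 27/13)
  (20/3, 0)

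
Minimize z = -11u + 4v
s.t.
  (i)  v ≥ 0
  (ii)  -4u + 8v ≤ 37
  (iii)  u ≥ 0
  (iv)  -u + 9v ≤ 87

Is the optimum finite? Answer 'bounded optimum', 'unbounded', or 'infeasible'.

unbounded

From the feasible point (0, 0), moving in the direction (1, 0) keeps every constraint satisfied while z decreases without bound.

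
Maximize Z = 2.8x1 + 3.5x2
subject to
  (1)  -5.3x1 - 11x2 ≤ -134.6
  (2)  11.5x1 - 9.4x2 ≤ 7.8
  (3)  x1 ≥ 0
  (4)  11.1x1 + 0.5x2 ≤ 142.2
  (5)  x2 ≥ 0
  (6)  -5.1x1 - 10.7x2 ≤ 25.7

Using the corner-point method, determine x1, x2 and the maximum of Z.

Vertices and Z = 2.8x1 + 3.5x2:
  (4222/551, 4708/551) → Z = 141498/2755
  (0, 673/55) → Z = 4711/110
  (134058/11009, 154872/11009) → Z = 4587072/55045
  (0, 1422/5) → Z = 4977/5

x1 = 0, x2 = 284.4, maximum Z = 995.4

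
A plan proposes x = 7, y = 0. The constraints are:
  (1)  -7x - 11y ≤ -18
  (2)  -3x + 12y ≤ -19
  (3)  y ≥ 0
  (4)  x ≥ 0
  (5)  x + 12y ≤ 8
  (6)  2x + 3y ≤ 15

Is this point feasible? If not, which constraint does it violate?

(1): -49 ≤ -18 ✓
(2): -21 ≤ -19 ✓
(3): 0 ≥ 0 ✓
(4): 7 ≥ 0 ✓
(5): 7 ≤ 8 ✓
(6): 14 ≤ 15 ✓

feasible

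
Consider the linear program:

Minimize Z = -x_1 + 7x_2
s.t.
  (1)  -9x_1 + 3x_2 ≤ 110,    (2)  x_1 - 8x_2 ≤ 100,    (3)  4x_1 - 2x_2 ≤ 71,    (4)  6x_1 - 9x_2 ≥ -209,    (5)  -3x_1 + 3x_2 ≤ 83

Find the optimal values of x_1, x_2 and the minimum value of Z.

Feasible corners and Z = -x_1 + 7x_2:
  (-1180/69, -1010/69) → Z = -5890/69
  (-121/21, 407/21) → Z = 990/7
  (184/15, -329/30) → Z = -2671/30
  (1057/24, 631/12) → Z = 7777/24

At the optimal vertex, x_1 - 8x_2 = 100 and 4x_1 - 2x_2 = 71.
Solving simultaneously gives x_1 = 184/15, x_2 = -329/30.

x_1 = 184/15, x_2 = -329/30, minimum Z = -2671/30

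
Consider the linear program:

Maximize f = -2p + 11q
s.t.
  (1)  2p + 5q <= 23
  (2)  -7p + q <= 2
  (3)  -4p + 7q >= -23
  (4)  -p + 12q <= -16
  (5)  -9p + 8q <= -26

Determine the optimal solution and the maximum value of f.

p = 46/25, q = -59/50, maximum f = -833/50

Extreme points and f = -2p + 11q:
  (4, -1) → f = -19
  (-2/31, -103/31) → f = -1129/31
  (46/25, -59/50) → f = -833/50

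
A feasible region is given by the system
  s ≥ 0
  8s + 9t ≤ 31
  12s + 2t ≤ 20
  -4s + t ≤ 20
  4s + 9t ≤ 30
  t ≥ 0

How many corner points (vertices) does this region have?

Intersecting each pair of boundary lines and keeping only the points that satisfy every inequality leaves:
  (0, 10/3)
  (0, 0)
  (59/46, 53/23)
  (1/4, 29/9)
  (5/3, 0)

5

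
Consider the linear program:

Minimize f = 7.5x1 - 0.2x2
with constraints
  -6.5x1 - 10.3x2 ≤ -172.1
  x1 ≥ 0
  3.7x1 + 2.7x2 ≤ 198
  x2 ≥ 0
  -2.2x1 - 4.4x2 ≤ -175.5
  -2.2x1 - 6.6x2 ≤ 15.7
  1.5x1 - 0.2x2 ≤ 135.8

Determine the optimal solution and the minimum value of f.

x1 = 0, x2 = 220/3, minimum f = -44/3

Extreme points and f = 7.5x1 - 0.2x2:
  (0, 220/3) → f = -44/3
  (0, 1755/44) → f = -351/44
  (39735/1034, 21375/1034) → f = 587475/2068

The binding constraints are x1 = 0 and 3.7x1 + 2.7x2 = 198.
Solving simultaneously gives x1 = 0, x2 = 220/3.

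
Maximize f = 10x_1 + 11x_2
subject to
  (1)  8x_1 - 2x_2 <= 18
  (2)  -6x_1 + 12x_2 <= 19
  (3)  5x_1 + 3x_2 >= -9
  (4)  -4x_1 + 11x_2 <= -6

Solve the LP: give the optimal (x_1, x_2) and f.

x_1 = 93/40, x_2 = 3/10, maximum f = 531/20

Feasible corners and f = 10x_1 + 11x_2:
  (18/17, -81/17) → f = -711/17
  (93/40, 3/10) → f = 531/20
  (-81/67, -66/67) → f = -1536/67

The optimum lies where 8x_1 - 2x_2 = 18 and -4x_1 + 11x_2 = -6.
Solving simultaneously gives x_1 = 93/40, x_2 = 3/10.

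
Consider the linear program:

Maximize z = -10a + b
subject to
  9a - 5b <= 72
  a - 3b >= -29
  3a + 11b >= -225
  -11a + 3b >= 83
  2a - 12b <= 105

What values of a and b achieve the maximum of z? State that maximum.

a = -497/10, b = -69/10, maximum z = 4901/10

Feasible corners and z = -10a + b:
  (-497/10, -69/10) → z = 4901/10
  (-27/5, 118/15) → z = 928/15
  (-1545/58, -765/58) → z = 14685/58
  (-437/42, -1321/126) → z = 11789/126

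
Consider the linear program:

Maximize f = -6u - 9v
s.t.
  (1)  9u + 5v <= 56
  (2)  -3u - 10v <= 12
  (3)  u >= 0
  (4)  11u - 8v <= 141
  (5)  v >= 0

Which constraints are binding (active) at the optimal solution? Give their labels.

Corner points and f = -6u - 9v:
  (0, 56/5) → f = -504/5
  (56/9, 0) → f = -112/3
  (0, 0) → f = 0

The maximum is at (0, 0). Substituting into each constraint, equality holds for (3) and (5); the remaining constraints have slack.

(3) and (5)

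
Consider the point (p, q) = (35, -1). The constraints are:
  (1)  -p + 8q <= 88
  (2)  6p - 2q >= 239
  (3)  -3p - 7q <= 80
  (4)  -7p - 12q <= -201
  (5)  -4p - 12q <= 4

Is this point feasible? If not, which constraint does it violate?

not feasible — violates (2)

Constraint (2): 6p - 2q = 212, which is not ≥ 239. All other constraints are satisfied.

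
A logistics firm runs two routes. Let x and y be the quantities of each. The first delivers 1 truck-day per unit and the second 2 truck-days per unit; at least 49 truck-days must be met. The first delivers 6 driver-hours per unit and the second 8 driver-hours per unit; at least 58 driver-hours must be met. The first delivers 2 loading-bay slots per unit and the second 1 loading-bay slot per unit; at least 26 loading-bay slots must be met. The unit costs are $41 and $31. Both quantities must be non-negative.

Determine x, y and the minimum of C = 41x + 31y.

x = 1, y = 24, minimum C = 785

Extreme points and C = 41x + 31y:
  (0, 26) → C = 806
  (49, 0) → C = 2009
  (1, 24) → C = 785
The feasible region is unbounded (it extends along (0, 1), (1, 0)), but C strictly increases along every unbounded feasible direction, so there is no improving ray and the minimum is attained at a vertex.

The binding constraints are x + 2y = 49 and 2x + y = 26.
Solving simultaneously gives x = 1, y = 24.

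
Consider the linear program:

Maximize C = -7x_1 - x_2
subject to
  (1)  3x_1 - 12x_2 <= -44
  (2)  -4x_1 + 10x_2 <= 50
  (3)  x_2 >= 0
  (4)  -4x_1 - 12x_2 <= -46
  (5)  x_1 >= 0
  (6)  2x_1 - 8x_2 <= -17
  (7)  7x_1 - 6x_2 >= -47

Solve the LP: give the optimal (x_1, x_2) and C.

Extreme points and C = -7x_1 - x_2:
  (2/7, 157/42) → C = -241/42
  (0, 5) → C = -5
  (0, 23/6) → C = -23/6
The feasible region is unbounded (it extends along (5, 2), (4, 1)), but C strictly decreases along every unbounded feasible direction, so there is no improving ray and the maximum is attained at a vertex.

x_1 = 0, x_2 = 23/6, maximum C = -23/6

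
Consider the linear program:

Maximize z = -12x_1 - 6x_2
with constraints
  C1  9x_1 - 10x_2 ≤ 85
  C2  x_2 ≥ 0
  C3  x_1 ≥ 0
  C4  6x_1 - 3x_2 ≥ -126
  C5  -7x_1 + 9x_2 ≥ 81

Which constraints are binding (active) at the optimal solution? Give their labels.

C3 and C5

Feasible corners and z = -12x_1 - 6x_2:
  (1575/11, 1324/11) → z = -26844/11
  (0, 42) → z = -252
  (0, 9) → z = -54
The feasible region is unbounded (it extends along (1, 2), (10, 9)), but z strictly decreases along every unbounded feasible direction, so there is no improving ray and the maximum is attained at a vertex.

The maximum is at (0, 9). Substituting into each constraint, equality holds for C3 and C5; the remaining constraints have slack.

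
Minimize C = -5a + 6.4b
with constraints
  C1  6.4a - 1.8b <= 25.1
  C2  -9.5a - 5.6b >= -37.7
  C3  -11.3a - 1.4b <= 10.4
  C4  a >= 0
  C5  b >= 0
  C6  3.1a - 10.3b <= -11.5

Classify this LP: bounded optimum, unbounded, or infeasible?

Feasible corners and C = -5a + 6.4b:
  (0, 377/56) → C = 1508/35
  (32391/11521, 22612/11521) → C = -86191/57605
  (0, 115/103) → C = 736/103
The feasible region has finitely many vertices and no improving ray; the minimum is -86191/57605 at (32391/11521, 22612/11521).

bounded optimum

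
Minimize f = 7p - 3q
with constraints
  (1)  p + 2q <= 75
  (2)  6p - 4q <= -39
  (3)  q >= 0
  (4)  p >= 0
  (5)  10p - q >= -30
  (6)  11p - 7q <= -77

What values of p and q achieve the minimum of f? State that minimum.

p = 5/7, q = 260/7, minimum f = -745/7

At the optimal vertex, p + 2q = 75 and 10p - q = -30.
Solving simultaneously gives p = 5/7, q = 260/7.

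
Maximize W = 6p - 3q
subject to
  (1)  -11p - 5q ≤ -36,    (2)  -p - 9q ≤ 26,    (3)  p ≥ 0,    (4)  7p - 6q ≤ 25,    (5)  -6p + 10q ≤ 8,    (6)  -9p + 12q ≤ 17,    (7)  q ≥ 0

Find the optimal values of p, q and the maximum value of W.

Feasible corners and W = 6p - 3q:
  (16/7, 76/35) → W = 36/5
  (36/11, 0) → W = 216/11
  (149/17, 103/17) → W = 585/17
  (25/7, 0) → W = 150/7

The binding constraints are 7p - 6q = 25 and -6p + 10q = 8.
Solving simultaneously gives p = 149/17, q = 103/17.

p = 149/17, q = 103/17, maximum W = 585/17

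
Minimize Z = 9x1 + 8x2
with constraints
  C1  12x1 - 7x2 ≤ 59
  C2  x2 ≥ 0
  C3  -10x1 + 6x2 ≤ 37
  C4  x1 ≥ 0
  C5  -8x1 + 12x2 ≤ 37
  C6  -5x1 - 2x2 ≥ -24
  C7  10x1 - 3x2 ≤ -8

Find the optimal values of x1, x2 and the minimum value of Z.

x1 = 0, x2 = 8/3, minimum Z = 64/3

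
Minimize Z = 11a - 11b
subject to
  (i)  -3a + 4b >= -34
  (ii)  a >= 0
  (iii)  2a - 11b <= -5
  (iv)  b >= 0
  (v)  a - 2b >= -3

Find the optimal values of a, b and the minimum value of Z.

Extreme points and Z = 11a - 11b:
  (394/25, 83/25) → Z = 3421/25
  (40, 43/2) → Z = 407/2
  (0, 5/11) → Z = -5
  (0, 3/2) → Z = -33/2

At the optimal vertex, a = 0 and a - 2b = -3.
Solving simultaneously gives a = 0, b = 3/2.

a = 0, b = 3/2, minimum Z = -33/2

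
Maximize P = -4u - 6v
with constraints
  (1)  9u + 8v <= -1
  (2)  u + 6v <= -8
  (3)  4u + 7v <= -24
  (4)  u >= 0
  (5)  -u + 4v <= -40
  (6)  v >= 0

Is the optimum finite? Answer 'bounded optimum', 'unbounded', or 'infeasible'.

infeasible

The boundaries 9u + 8v = -1 and -u + 4v = -40 meet at (79/11, -361/44), but that point violates v ≥ 0. Every candidate vertex is excluded by some other constraint, so the feasible region is empty.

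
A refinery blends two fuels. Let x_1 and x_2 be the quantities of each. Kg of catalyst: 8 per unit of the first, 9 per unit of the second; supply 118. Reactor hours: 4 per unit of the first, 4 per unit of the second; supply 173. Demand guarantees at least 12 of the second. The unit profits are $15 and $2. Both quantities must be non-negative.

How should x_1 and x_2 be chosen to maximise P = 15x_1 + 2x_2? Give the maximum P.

Feasible corners and P = 15x_1 + 2x_2:
  (0, 118/9) → P = 236/9
  (0, 12) → P = 24
  (5/4, 12) → P = 171/4

At the optimal vertex, 8x_1 + 9x_2 = 118 and x_2 = 12.
Solving simultaneously gives x_1 = 5/4, x_2 = 12.

x_1 = 5/4, x_2 = 12, maximum P = 171/4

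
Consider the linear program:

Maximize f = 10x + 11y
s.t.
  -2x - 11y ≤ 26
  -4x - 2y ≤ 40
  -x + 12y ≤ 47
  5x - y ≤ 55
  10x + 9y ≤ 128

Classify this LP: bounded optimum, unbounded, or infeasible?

Vertices and f = 10x + 11y:
  (-97/10, -3/5) → f = -518/5
  (193/19, -80/19) → f = 1050/19
  (-287/25, 74/25) → f = -2056/25
  (371/43, 598/129) → f = 17708/129
  (623/55, 18/11) → f = 1444/11
The feasible region has finitely many vertices and no improving ray; the maximum is 17708/129 at (371/43, 598/129).

bounded optimum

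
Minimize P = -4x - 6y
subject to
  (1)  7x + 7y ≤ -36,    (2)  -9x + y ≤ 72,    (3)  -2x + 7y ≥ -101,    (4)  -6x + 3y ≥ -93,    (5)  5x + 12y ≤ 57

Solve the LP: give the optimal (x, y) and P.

x = -54/7, y = 18/7, minimum P = 108/7

Extreme points and P = -4x - 6y:
  (-54/7, 18/7) → P = 108/7
  (65/9, -779/63) → P = 2854/63
  (-605/61, -1053/61) → P = 8738/61

The binding constraints are 7x + 7y = -36 and -9x + y = 72.
Solving simultaneously gives x = -54/7, y = 18/7.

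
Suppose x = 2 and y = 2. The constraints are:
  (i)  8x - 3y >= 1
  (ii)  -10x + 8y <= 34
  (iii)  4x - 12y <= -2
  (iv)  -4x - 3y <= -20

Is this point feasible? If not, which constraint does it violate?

not feasible — violates (iv)

Constraint (iv): -4x - 3y = -14, which is not ≤ -20. All other constraints are satisfied.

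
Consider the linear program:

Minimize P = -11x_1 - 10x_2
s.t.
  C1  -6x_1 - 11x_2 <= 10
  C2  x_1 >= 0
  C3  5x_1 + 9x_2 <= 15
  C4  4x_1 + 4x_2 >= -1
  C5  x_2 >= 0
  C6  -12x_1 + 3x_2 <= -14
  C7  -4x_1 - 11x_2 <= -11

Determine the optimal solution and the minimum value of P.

At the optimal vertex, 5x_1 + 9x_2 = 15 and x_2 = 0.
Solving simultaneously gives x_1 = 3, x_2 = 0.

x_1 = 3, x_2 = 0, minimum P = -33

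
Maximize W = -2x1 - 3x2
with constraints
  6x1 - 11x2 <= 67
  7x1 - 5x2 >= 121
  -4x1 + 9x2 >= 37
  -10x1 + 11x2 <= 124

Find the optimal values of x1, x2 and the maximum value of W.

Extreme points and W = -2x1 - 3x2:
  (101, 49) → W = -349
  (1274/43, 743/43) → W = -4777/43
  (1951/27, 2078/27) → W = -10136/27
The feasible region is unbounded (it extends along (11, 10), (11, 6)), but W strictly decreases along every unbounded feasible direction, so there is no improving ray and the maximum is attained at a vertex.

x1 = 1274/43, x2 = 743/43, maximum W = -4777/43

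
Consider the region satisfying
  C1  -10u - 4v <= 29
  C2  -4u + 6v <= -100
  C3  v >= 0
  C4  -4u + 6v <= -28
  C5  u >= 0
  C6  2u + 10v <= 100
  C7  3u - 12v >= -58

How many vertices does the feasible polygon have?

The feasible vertices (each the meet of two boundaries and inside every other half-plane) are:
  (25, 0)
  (400/13, 50/13)
  (50, 0)

3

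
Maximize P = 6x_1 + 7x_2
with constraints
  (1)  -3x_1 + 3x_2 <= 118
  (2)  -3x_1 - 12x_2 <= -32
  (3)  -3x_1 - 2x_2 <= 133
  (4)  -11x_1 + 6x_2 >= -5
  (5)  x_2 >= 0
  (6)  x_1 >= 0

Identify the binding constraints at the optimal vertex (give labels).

(1) and (4)

Feasible corners and P = 6x_1 + 7x_2:
  (241/5, 1313/15) → P = 13529/15
  (0, 118/3) → P = 826/3
  (42/25, 337/150) → P = 3871/150
  (0, 8/3) → P = 56/3

The maximum is at (241/5, 1313/15). Substituting into each constraint, equality holds for (1) and (4); the remaining constraints have slack.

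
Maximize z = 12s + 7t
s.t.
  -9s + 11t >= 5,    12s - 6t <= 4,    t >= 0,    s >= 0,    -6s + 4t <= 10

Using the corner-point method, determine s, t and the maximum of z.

Vertices and z = 12s + 7t:
  (37/39, 16/13) → z = 20
  (0, 5/11) → z = 35/11
  (19/3, 12) → z = 160
  (0, 5/2) → z = 35/2

s = 19/3, t = 12, maximum z = 160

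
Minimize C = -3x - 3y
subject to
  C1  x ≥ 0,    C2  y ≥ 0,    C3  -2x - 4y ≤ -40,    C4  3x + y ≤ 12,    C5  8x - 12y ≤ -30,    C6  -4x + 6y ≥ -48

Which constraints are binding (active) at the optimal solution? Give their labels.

Feasible corners and C = -3x - 3y:
  (0, 10) → C = -30
  (0, 12) → C = -36
  (4/5, 48/5) → C = -156/5

The minimum is at (0, 12). Substituting into each constraint, equality holds for C1 and C4; the remaining constraints have slack.

C1 and C4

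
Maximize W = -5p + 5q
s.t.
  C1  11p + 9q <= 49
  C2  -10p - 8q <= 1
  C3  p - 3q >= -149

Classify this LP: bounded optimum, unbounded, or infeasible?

Extreme points and W = -5p + 5q:
  (-199/7, 844/21) → W = 7205/21
  (-1195/38, 1489/38) → W = 6710/19
The feasible region has finitely many vertices and no improving ray; the maximum is 6710/19 at (-1195/38, 1489/38).

bounded optimum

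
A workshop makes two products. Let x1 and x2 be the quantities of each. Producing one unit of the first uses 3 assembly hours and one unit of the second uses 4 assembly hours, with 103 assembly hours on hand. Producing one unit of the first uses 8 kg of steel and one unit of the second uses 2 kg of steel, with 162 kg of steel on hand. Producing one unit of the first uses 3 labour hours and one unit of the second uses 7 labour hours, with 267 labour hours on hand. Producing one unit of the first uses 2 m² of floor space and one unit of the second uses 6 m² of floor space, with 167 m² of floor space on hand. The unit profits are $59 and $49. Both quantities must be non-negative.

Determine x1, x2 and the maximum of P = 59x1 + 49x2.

x1 = 17, x2 = 13, maximum P = 1640

The optimum lies where 3x1 + 4x2 = 103 and 8x1 + 2x2 = 162.
Solving simultaneously gives x1 = 17, x2 = 13.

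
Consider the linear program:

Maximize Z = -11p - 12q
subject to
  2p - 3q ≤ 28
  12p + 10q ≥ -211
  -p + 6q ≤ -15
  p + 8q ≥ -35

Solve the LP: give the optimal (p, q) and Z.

p = -45/7, q = -25/7, maximum Z = 795/7

Vertices and Z = -11p - 12q:
  (41/3, -2/9) → Z = -443/3
  (119/19, -98/19) → Z = -7
  (-45/7, -25/7) → Z = 795/7

The optimum lies where -p + 6q = -15 and p + 8q = -35.
Solving simultaneously gives p = -45/7, q = -25/7.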